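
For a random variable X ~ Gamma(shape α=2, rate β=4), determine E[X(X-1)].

E[X(X-1)] = E[X² - X] = E[X²] - E[X]
E[X] = \frac{1}{2}
E[X²] = Var(X) + (E[X])² = \frac{1}{8} + (\frac{1}{2})² = \frac{3}{8}
E[X(X-1)] = \frac{3}{8} - \frac{1}{2} = - \frac{1}{8}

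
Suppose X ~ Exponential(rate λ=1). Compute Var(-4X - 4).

For X ~ Exponential(rate λ=1):
Var(X) = 1
Var(-4X - 4) = (-4)² × Var(X) = 16 × 1 = 16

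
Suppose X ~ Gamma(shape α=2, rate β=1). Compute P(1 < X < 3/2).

P(1 < X < 3/2) = ∫_{1}^{3/2} f(x) dx
where f(x) = x e^{- x}
= - \frac{5}{2 e^{\frac{3}{2}}} + \frac{2}{e}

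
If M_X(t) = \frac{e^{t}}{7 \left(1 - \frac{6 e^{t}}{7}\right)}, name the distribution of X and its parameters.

The MGF M(t) = \frac{e^{t}}{7 \left(1 - \frac{6 e^{t}}{7}\right)} is the standard form for the Geometric distribution.
Comparing with the known MGF formula identifies: Geometric(p=1/7), X = trial number of first success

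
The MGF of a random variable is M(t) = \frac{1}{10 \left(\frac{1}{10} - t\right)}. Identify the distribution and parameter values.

The MGF M(t) = \frac{1}{10 \left(\frac{1}{10} - t\right)} is the standard form for the Exponential distribution.
Comparing with the known MGF formula identifies: Exponential(rate λ=1/10)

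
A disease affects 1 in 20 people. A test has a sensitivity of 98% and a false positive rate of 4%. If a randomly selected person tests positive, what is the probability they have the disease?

Let D = the rare event, + = positive/flagged.
P(D) = 1/20
P(+|D) = 98/100 = 49/50
P(+|D') = 4/100 = 1/25
P(+) = P(+|D)P(D) + P(+|D')P(D')
     = \frac{49}{50} × \frac{1}{20} + \frac{1}{25} × \frac{19}{20}
     = \frac{87}{1000}
P(D|+) = P(+|D)P(D)/P(+) = \frac{49}{87}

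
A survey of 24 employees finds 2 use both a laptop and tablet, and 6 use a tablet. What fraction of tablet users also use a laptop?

P(A ∩ B) = 2/24 = 1/12
P(B) = 6/24 = 1/4
P(A|B) = P(A ∩ B) / P(B) = (1/12) / (1/4) = 1/3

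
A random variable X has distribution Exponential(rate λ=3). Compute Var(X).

For X ~ Exponential(rate λ=3):
Var(X) = \frac{1}{9}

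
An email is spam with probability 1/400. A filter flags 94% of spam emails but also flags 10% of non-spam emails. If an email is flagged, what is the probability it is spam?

Let D = the rare event, + = positive/flagged.
P(D) = 1/400
P(+|D) = 94/100 = 47/50
P(+|D') = 10/100 = 1/10
P(+) = P(+|D)P(D) + P(+|D')P(D')
     = \frac{47}{50} × \frac{1}{400} + \frac{1}{10} × \frac{399}{400}
     = \frac{1021}{10000}
P(D|+) = P(+|D)P(D)/P(+) = \frac{47}{2042}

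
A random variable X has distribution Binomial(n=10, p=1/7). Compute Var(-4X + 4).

For X ~ Binomial(n=10, p=1/7):
Var(X) = \frac{60}{49}
Var(-4X + 4) = (-4)² × Var(X) = 16 × \frac{60}{49} = \frac{960}{49}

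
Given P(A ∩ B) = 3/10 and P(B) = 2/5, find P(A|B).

P(A|B) = P(A ∩ B) / P(B)
= (3/10) / (2/5)
= 3/4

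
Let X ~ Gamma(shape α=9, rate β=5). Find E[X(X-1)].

E[X(X-1)] = E[X² - X] = E[X²] - E[X]
E[X] = \frac{9}{5}
E[X²] = Var(X) + (E[X])² = \frac{9}{25} + (\frac{9}{5})² = \frac{18}{5}
E[X(X-1)] = \frac{18}{5} - \frac{9}{5} = \frac{9}{5}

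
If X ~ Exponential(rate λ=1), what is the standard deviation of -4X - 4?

For X ~ Exponential(rate λ=1):
Var(X) = 1
SD(X) = √(Var(X)) = √(1) = 1
SD(-4X - 4) = |-4| × SD(X) = 4 × 1 = 4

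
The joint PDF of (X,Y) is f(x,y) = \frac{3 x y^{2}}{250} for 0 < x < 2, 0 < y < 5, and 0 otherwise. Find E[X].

f_X(x) = ∫_0^5 \frac{3 x y^{2}}{250} dy = \frac{x}{2}
E[X] = ∫_0^2 x × (\frac{x}{2}) dx = \frac{4}{3}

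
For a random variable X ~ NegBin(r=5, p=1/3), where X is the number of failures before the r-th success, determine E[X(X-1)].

E[X(X-1)] = E[X² - X] = E[X²] - E[X]
E[X] = 10
E[X²] = Var(X) + (E[X])² = 30 + (10)² = 130
E[X(X-1)] = 130 - 10 = 120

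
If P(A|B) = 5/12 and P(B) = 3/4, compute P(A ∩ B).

By definition, P(A|B) = P(A ∩ B) / P(B)
So P(A ∩ B) = P(A|B) × P(B)
= 5/12 × 3/4
= 5/16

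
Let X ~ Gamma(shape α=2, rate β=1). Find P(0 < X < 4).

P(0 < X < 4) = ∫_{0}^{4} f(x) dx
where f(x) = x e^{- x}
= 1 - \frac{5}{e^{4}}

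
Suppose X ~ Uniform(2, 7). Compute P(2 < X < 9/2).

P(2 < X < 9/2) = ∫_{2}^{9/2} f(x) dx
where f(x) = \frac{1}{5}
= \frac{1}{2}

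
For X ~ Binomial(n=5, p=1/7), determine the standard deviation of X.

For X ~ Binomial(n=5, p=1/7):
Var(X) = \frac{30}{49}
SD(X) = √(Var(X)) = √(\frac{30}{49}) = \frac{\sqrt{30}}{7}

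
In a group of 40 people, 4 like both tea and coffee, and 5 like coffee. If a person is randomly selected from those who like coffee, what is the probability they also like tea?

P(A ∩ B) = 4/40 = 1/10
P(B) = 5/40 = 1/8
P(A|B) = P(A ∩ B) / P(B) = (1/10) / (1/8) = 4/5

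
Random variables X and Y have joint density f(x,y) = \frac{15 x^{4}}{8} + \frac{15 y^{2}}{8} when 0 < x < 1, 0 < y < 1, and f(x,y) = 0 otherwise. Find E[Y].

E[Y] = ∫_0^1 ∫_0^1 y × f(x,y) dx dy
= \frac{21}{32}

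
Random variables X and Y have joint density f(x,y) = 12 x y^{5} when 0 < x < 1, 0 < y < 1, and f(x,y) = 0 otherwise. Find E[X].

E[X] = ∫_0^1 ∫_0^1 x × f(x,y) dy dx
= ∫_0^1 ∫_0^1 x × (12 x y^{5}) dy dx
= \frac{2}{3}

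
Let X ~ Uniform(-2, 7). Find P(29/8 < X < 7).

P(29/8 < X < 7) = ∫_{29/8}^{7} f(x) dx
where f(x) = \frac{1}{9}
= \frac{3}{8}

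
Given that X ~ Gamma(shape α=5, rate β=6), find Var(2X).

For X ~ Gamma(shape α=5, rate β=6):
Var(X) = \frac{5}{36}
Var(2X) = (2)² × Var(X) = 4 × \frac{5}{36} = \frac{5}{9}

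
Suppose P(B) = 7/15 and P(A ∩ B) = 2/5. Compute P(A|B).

P(A|B) = P(A ∩ B) / P(B)
= (2/5) / (7/15)
= 6/7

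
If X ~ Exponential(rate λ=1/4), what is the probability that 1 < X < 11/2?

P(1 < X < 11/2) = ∫_{1}^{11/2} f(x) dx
where f(x) = \frac{e^{- \frac{x}{4}}}{4}
= - \frac{1}{e^{\frac{11}{8}}} + e^{- \frac{1}{4}}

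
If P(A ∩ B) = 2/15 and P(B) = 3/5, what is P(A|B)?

P(A|B) = P(A ∩ B) / P(B)
= (2/15) / (3/5)
= 2/9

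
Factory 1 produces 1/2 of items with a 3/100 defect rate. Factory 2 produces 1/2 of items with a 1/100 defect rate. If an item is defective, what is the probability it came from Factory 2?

Using Bayes' theorem:
P(F1) = 1/2, P(D|F1) = 3/100
P(F2) = 1/2, P(D|F2) = 1/100
P(D) = P(D|F1)P(F1) + P(D|F2)P(F2)
     = \frac{1}{50}
P(F2|D) = P(D|F2)P(F2) / P(D)
= \frac{1}{4}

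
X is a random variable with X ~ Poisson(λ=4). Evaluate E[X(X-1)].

E[X(X-1)] = E[X² - X] = E[X²] - E[X]
E[X] = 4
E[X²] = Var(X) + (E[X])² = 4 + (4)² = 20
E[X(X-1)] = 20 - 4 = 16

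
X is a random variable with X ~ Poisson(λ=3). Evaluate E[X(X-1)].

E[X(X-1)] = E[X² - X] = E[X²] - E[X]
E[X] = 3
E[X²] = Var(X) + (E[X])² = 3 + (3)² = 12
E[X(X-1)] = 12 - 3 = 9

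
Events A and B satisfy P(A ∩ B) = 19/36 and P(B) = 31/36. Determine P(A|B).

P(A|B) = P(A ∩ B) / P(B)
= (19/36) / (31/36)
= 19/31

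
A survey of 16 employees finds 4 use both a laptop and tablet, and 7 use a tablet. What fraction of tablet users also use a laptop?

P(A ∩ B) = 4/16 = 1/4
P(B) = 7/16
P(A|B) = P(A ∩ B) / P(B) = (1/4) / (7/16) = 4/7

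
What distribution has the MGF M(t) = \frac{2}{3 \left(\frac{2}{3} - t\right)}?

The MGF M(t) = \frac{2}{3 \left(\frac{2}{3} - t\right)} is the standard form for the Exponential distribution.
Comparing with the known MGF formula identifies: Exponential(rate λ=2/3)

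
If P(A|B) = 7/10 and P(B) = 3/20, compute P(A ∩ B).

By definition, P(A|B) = P(A ∩ B) / P(B)
So P(A ∩ B) = P(A|B) × P(B)
= 7/10 × 3/20
= 21/200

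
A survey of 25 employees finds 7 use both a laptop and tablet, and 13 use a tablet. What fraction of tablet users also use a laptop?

P(A ∩ B) = 7/25
P(B) = 13/25
P(A|B) = P(A ∩ B) / P(B) = (7/25) / (13/25) = 7/13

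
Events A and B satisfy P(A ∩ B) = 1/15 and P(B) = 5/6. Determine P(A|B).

P(A|B) = P(A ∩ B) / P(B)
= (1/15) / (5/6)
= 2/25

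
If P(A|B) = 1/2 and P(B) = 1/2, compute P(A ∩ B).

By definition, P(A|B) = P(A ∩ B) / P(B)
So P(A ∩ B) = P(A|B) × P(B)
= 1/2 × 1/2
= 1/4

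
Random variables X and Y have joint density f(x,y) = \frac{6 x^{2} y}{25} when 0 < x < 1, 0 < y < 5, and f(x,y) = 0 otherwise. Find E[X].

f_X(x) = ∫_0^5 \frac{6 x^{2} y}{25} dy = 3 x^{2}
E[X] = ∫_0^1 x × (3 x^{2}) dx = \frac{3}{4}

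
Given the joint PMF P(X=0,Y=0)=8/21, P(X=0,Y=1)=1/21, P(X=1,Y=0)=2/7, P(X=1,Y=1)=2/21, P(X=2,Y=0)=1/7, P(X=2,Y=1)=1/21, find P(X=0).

P(X=0) = P(X=0,Y=0) + P(X=0,Y=1)
= 8/21 + 1/21
= 3/7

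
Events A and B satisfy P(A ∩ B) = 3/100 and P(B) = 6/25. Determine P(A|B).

P(A|B) = P(A ∩ B) / P(B)
= (3/100) / (6/25)
= 1/8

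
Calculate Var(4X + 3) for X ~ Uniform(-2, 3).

For X ~ Uniform(-2, 3):
Var(X) = \frac{25}{12}
Var(4X + 3) = (4)² × Var(X) = 16 × \frac{25}{12} = \frac{100}{3}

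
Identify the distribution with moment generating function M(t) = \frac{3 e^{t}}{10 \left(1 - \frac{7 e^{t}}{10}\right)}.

The MGF M(t) = \frac{3 e^{t}}{10 \left(1 - \frac{7 e^{t}}{10}\right)} is the standard form for the Geometric distribution.
Comparing with the known MGF formula identifies: Geometric(p=3/10), X = trial number of first success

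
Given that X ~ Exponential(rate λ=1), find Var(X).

For X ~ Exponential(rate λ=1):
Var(X) = 1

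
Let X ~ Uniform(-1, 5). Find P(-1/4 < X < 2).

P(-1/4 < X < 2) = ∫_{-1/4}^{2} f(x) dx
where f(x) = \frac{1}{6}
= \frac{3}{8}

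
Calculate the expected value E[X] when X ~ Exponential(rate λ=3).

For X ~ Exponential(rate λ=3), the expected value is:
E[X] = \frac{1}{3}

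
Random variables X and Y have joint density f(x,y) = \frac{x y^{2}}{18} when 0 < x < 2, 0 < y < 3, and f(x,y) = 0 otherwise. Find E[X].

f_X(x) = ∫_0^3 \frac{x y^{2}}{18} dy = \frac{x}{2}
E[X] = ∫_0^2 x × (\frac{x}{2}) dx = \frac{4}{3}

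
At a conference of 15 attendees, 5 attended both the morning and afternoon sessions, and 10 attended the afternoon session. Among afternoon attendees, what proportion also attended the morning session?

P(A ∩ B) = 5/15 = 1/3
P(B) = 10/15 = 2/3
P(A|B) = P(A ∩ B) / P(B) = (1/3) / (2/3) = 1/2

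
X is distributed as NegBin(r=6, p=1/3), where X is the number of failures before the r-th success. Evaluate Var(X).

For X ~ NegBin(r=6, p=1/3), where X is the number of failures before the r-th success:
Var(X) = 36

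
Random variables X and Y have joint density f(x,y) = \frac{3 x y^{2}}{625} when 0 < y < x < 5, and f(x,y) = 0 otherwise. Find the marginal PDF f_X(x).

f_X(x) = ∫_0^x \frac{3 x y^{2}}{625} dy = \frac{x^{4}}{625}
for 0 < x < 5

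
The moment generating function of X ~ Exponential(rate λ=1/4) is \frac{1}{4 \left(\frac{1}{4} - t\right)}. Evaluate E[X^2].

To find E[X^2], compute M^(2)(0):
M^(1)(t) = \frac{1}{4 \left(\frac{1}{4} - t\right)^{2}}
M^(2)(t) = \frac{1}{2 \left(\frac{1}{4} - t\right)^{3}}
M^(2)(0) = 32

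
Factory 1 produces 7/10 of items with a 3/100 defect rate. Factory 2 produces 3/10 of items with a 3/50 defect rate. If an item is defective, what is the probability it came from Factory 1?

Using Bayes' theorem:
P(F1) = 7/10, P(D|F1) = 3/100
P(F2) = 3/10, P(D|F2) = 3/50
P(D) = P(D|F1)P(F1) + P(D|F2)P(F2)
     = \frac{39}{1000}
P(F1|D) = P(D|F1)P(F1) / P(D)
= \frac{7}{13}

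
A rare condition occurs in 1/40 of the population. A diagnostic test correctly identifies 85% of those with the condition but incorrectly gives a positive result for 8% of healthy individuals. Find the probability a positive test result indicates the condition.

Let D = the rare event, + = positive/flagged.
P(D) = 1/40
P(+|D) = 85/100 = 17/20
P(+|D') = 8/100 = 2/25
P(+) = P(+|D)P(D) + P(+|D')P(D')
     = \frac{17}{20} × \frac{1}{40} + \frac{2}{25} × \frac{39}{40}
     = \frac{397}{4000}
P(D|+) = P(+|D)P(D)/P(+) = \frac{85}{397}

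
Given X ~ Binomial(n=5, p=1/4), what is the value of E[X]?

For X ~ Binomial(n=5, p=1/4), the expected value is:
E[X] = \frac{5}{4}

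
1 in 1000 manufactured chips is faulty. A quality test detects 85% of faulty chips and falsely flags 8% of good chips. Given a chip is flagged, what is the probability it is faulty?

Let D = the rare event, + = positive/flagged.
P(D) = 1/1000
P(+|D) = 85/100 = 17/20
P(+|D') = 8/100 = 2/25
P(+) = P(+|D)P(D) + P(+|D')P(D')
     = \frac{17}{20} × \frac{1}{1000} + \frac{2}{25} × \frac{999}{1000}
     = \frac{8077}{100000}
P(D|+) = P(+|D)P(D)/P(+) = \frac{85}{8077}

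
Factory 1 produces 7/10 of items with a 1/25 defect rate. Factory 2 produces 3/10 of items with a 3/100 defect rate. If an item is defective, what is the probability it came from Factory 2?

Using Bayes' theorem:
P(F1) = 7/10, P(D|F1) = 1/25
P(F2) = 3/10, P(D|F2) = 3/100
P(D) = P(D|F1)P(F1) + P(D|F2)P(F2)
     = \frac{37}{1000}
P(F2|D) = P(D|F2)P(F2) / P(D)
= \frac{9}{37}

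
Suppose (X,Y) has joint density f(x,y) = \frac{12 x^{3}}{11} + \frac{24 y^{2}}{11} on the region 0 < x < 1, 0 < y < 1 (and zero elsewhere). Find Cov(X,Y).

E[XY] = ∫∫ xy × f(x,y) dx dy = \frac{21}{55}
E[X] = \frac{32}{55}
E[Y] = \frac{15}{22}
Cov(X,Y) = E[XY] - E[X]E[Y] = - \frac{9}{605}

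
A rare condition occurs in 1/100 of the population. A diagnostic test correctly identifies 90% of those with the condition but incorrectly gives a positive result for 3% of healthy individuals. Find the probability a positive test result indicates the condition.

Let D = the rare event, + = positive/flagged.
P(D) = 1/100
P(+|D) = 90/100 = 9/10
P(+|D') = 3/100
P(+) = P(+|D)P(D) + P(+|D')P(D')
     = \frac{9}{10} × \frac{1}{100} + \frac{3}{100} × \frac{99}{100}
     = \frac{387}{10000}
P(D|+) = P(+|D)P(D)/P(+) = \frac{10}{43}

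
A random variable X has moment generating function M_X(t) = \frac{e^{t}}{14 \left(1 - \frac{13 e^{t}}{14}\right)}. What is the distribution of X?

The MGF M(t) = \frac{e^{t}}{14 \left(1 - \frac{13 e^{t}}{14}\right)} is the standard form for the Geometric distribution.
Comparing with the known MGF formula identifies: Geometric(p=1/14), X = trial number of first success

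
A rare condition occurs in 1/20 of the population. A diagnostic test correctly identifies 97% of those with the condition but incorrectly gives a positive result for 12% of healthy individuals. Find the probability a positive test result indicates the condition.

Let D = the rare event, + = positive/flagged.
P(D) = 1/20
P(+|D) = 97/100
P(+|D') = 12/100 = 3/25
P(+) = P(+|D)P(D) + P(+|D')P(D')
     = \frac{97}{100} × \frac{1}{20} + \frac{3}{25} × \frac{19}{20}
     = \frac{13}{80}
P(D|+) = P(+|D)P(D)/P(+) = \frac{97}{325}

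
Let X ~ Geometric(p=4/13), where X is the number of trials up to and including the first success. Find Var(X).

For X ~ Geometric(p=4/13), where X is the number of trials up to and including the first success:
Var(X) = \frac{117}{16}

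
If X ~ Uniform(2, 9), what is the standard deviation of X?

For X ~ Uniform(2, 9):
Var(X) = \frac{49}{12}
SD(X) = √(Var(X)) = √(\frac{49}{12}) = \frac{7 \sqrt{3}}{6}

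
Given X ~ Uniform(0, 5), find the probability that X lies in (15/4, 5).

P(15/4 < X < 5) = ∫_{15/4}^{5} f(x) dx
where f(x) = \frac{1}{5}
= \frac{1}{4}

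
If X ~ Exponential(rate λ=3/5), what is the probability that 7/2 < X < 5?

P(7/2 < X < 5) = ∫_{7/2}^{5} f(x) dx
where f(x) = \frac{3 e^{- \frac{3 x}{5}}}{5}
= - \frac{1}{e^{3}} + e^{- \frac{21}{10}}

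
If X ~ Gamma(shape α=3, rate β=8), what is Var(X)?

For X ~ Gamma(shape α=3, rate β=8):
Var(X) = \frac{3}{64}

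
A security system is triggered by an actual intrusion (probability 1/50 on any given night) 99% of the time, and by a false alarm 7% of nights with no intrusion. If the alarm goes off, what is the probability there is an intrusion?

Let D = the rare event, + = positive/flagged.
P(D) = 1/50
P(+|D) = 99/100
P(+|D') = 7/100
P(+) = P(+|D)P(D) + P(+|D')P(D')
     = \frac{99}{100} × \frac{1}{50} + \frac{7}{100} × \frac{49}{50}
     = \frac{221}{2500}
P(D|+) = P(+|D)P(D)/P(+) = \frac{99}{442}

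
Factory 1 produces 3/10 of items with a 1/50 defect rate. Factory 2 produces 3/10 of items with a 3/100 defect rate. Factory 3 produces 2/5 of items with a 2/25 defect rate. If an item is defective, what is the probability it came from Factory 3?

Using Bayes' theorem:
P(F1) = 3/10, P(D|F1) = 1/50
P(F2) = 3/10, P(D|F2) = 3/100
P(F3) = 2/5, P(D|F3) = 2/25
P(D) = P(D|F1)P(F1) + P(D|F2)P(F2) + P(D|F3)P(F3)
     = \frac{47}{1000}
P(F3|D) = P(D|F3)P(F3) / P(D)
= \frac{32}{47}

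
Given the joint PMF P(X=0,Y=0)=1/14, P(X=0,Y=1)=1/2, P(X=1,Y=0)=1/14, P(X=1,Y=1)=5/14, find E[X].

First find marginal of X:
P(X=0) = 4/7
P(X=1) = 3/7
E[X] = 0 × 4/7 + 1 × 3/7 = 3/7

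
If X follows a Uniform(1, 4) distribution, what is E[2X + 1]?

For X ~ Uniform(1, 4):
E[X] = \frac{5}{2}
E[2X + 1] = 2 × E[X] + 1 = 6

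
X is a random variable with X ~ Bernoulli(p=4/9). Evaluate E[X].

For X ~ Bernoulli(p=4/9), the expected value is:
E[X] = \frac{4}{9}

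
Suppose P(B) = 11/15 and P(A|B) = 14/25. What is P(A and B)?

By definition, P(A|B) = P(A ∩ B) / P(B)
So P(A ∩ B) = P(A|B) × P(B)
= 14/25 × 11/15
= 154/375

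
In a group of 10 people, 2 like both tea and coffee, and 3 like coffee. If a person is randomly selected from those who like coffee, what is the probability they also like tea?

P(A ∩ B) = 2/10 = 1/5
P(B) = 3/10
P(A|B) = P(A ∩ B) / P(B) = (1/5) / (3/10) = 2/3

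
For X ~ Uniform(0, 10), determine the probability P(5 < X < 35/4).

P(5 < X < 35/4) = ∫_{5}^{35/4} f(x) dx
where f(x) = \frac{1}{10}
= \frac{3}{8}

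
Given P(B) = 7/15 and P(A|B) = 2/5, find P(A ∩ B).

By definition, P(A|B) = P(A ∩ B) / P(B)
So P(A ∩ B) = P(A|B) × P(B)
= 2/5 × 7/15
= 14/75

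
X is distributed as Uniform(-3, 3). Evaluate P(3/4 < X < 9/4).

P(3/4 < X < 9/4) = ∫_{3/4}^{9/4} f(x) dx
where f(x) = \frac{1}{6}
= \frac{1}{4}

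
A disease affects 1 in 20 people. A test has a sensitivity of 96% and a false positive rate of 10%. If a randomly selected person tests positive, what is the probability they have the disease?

Let D = the rare event, + = positive/flagged.
P(D) = 1/20
P(+|D) = 96/100 = 24/25
P(+|D') = 10/100 = 1/10
P(+) = P(+|D)P(D) + P(+|D')P(D')
     = \frac{24}{25} × \frac{1}{20} + \frac{1}{10} × \frac{19}{20}
     = \frac{143}{1000}
P(D|+) = P(+|D)P(D)/P(+) = \frac{48}{143}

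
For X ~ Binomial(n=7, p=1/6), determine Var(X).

For X ~ Binomial(n=7, p=1/6):
Var(X) = \frac{35}{36}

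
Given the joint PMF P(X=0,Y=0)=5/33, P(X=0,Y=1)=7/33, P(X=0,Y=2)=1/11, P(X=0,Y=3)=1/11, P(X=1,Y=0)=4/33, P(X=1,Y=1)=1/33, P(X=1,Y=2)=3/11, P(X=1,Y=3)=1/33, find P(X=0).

P(X=0) = P(X=0,Y=0) + P(X=0,Y=1) + P(X=0,Y=2) + P(X=0,Y=3)
= 5/33 + 7/33 + 1/11 + 1/11
= 6/11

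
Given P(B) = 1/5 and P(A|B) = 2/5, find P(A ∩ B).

By definition, P(A|B) = P(A ∩ B) / P(B)
So P(A ∩ B) = P(A|B) × P(B)
= 2/5 × 1/5
= 2/25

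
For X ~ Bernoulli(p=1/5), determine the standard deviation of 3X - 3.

For X ~ Bernoulli(p=1/5):
Var(X) = \frac{4}{25}
SD(X) = √(Var(X)) = √(\frac{4}{25}) = \frac{2}{5}
SD(3X - 3) = |3| × SD(X) = 3 × \frac{2}{5} = \frac{6}{5}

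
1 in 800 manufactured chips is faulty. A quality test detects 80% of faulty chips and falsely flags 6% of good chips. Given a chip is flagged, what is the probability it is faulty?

Let D = the rare event, + = positive/flagged.
P(D) = 1/800
P(+|D) = 80/100 = 4/5
P(+|D') = 6/100 = 3/50
P(+) = P(+|D)P(D) + P(+|D')P(D')
     = \frac{4}{5} × \frac{1}{800} + \frac{3}{50} × \frac{799}{800}
     = \frac{2437}{40000}
P(D|+) = P(+|D)P(D)/P(+) = \frac{40}{2437}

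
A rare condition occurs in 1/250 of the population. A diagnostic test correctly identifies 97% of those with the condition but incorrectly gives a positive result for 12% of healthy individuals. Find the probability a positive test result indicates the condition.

Let D = the rare event, + = positive/flagged.
P(D) = 1/250
P(+|D) = 97/100
P(+|D') = 12/100 = 3/25
P(+) = P(+|D)P(D) + P(+|D')P(D')
     = \frac{97}{100} × \frac{1}{250} + \frac{3}{25} × \frac{249}{250}
     = \frac{617}{5000}
P(D|+) = P(+|D)P(D)/P(+) = \frac{97}{3085}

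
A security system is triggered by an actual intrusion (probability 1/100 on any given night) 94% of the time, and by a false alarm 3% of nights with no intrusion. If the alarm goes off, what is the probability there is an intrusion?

Let D = the rare event, + = positive/flagged.
P(D) = 1/100
P(+|D) = 94/100 = 47/50
P(+|D') = 3/100
P(+) = P(+|D)P(D) + P(+|D')P(D')
     = \frac{47}{50} × \frac{1}{100} + \frac{3}{100} × \frac{99}{100}
     = \frac{391}{10000}
P(D|+) = P(+|D)P(D)/P(+) = \frac{94}{391}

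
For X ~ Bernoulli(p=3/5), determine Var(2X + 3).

For X ~ Bernoulli(p=3/5):
Var(X) = \frac{6}{25}
Var(2X + 3) = (2)² × Var(X) = 4 × \frac{6}{25} = \frac{24}{25}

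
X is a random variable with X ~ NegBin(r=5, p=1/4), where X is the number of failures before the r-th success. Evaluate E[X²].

Using the identity E[X²] = Var(X) + (E[X])²:
E[X] = 15
Var(X) = 60
E[X²] = 60 + (15)²
= 285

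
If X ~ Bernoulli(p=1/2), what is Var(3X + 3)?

For X ~ Bernoulli(p=1/2):
Var(X) = \frac{1}{4}
Var(3X + 3) = (3)² × Var(X) = 9 × \frac{1}{4} = \frac{9}{4}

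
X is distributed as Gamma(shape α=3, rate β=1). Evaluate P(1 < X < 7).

P(1 < X < 7) = ∫_{1}^{7} f(x) dx
where f(x) = \frac{x^{2} e^{- x}}{2}
= \frac{5 \left(-13 + e^{6}\right)}{2 e^{7}}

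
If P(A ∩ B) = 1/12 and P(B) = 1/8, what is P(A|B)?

P(A|B) = P(A ∩ B) / P(B)
= (1/12) / (1/8)
= 2/3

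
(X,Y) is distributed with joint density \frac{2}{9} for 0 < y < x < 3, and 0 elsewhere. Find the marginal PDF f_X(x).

f_X(x) = ∫_0^x \frac{2}{9} dy = \frac{2 x}{9}
for 0 < x < 3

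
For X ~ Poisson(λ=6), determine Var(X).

For X ~ Poisson(λ=6):
Var(X) = 6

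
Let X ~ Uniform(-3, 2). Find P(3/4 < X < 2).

P(3/4 < X < 2) = ∫_{3/4}^{2} f(x) dx
where f(x) = \frac{1}{5}
= \frac{1}{4}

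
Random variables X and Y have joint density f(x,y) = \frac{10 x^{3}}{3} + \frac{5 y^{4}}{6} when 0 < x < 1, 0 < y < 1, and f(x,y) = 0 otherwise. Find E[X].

E[X] = ∫_0^1 ∫_0^1 x × f(x,y) dy dx
= ∫_0^1 ∫_0^1 x × (\frac{10 x^{3}}{3} + \frac{5 y^{4}}{6}) dy dx
= \frac{3}{4}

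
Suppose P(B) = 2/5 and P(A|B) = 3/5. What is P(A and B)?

By definition, P(A|B) = P(A ∩ B) / P(B)
So P(A ∩ B) = P(A|B) × P(B)
= 3/5 × 2/5
= 6/25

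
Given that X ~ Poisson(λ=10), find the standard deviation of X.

For X ~ Poisson(λ=10):
Var(X) = 10
SD(X) = √(Var(X)) = √(10) = \sqrt{10}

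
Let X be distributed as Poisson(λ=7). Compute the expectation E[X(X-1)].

E[X(X-1)] = E[X² - X] = E[X²] - E[X]
E[X] = 7
E[X²] = Var(X) + (E[X])² = 7 + (7)² = 56
E[X(X-1)] = 56 - 7 = 49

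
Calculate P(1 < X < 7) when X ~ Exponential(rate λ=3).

P(1 < X < 7) = ∫_{1}^{7} f(x) dx
where f(x) = 3 e^{- 3 x}
= - \frac{1 - e^{18}}{e^{21}}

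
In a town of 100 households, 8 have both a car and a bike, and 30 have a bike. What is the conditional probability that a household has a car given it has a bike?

P(A ∩ B) = 8/100 = 2/25
P(B) = 30/100 = 3/10
P(A|B) = P(A ∩ B) / P(B) = (2/25) / (3/10) = 4/15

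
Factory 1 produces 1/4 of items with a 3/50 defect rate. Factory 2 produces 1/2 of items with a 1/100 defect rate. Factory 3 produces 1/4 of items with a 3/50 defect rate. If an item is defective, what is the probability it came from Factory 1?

Using Bayes' theorem:
P(F1) = 1/4, P(D|F1) = 3/50
P(F2) = 1/2, P(D|F2) = 1/100
P(F3) = 1/4, P(D|F3) = 3/50
P(D) = P(D|F1)P(F1) + P(D|F2)P(F2) + P(D|F3)P(F3)
     = \frac{7}{200}
P(F1|D) = P(D|F1)P(F1) / P(D)
= \frac{3}{7}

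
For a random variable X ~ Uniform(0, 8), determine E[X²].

Using the identity E[X²] = Var(X) + (E[X])²:
E[X] = 4
Var(X) = \frac{16}{3}
E[X²] = \frac{16}{3} + (4)²
= \frac{64}{3}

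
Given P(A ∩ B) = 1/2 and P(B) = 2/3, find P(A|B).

P(A|B) = P(A ∩ B) / P(B)
= (1/2) / (2/3)
= 3/4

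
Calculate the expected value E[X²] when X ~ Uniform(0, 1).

Using the identity E[X²] = Var(X) + (E[X])²:
E[X] = \frac{1}{2}
Var(X) = \frac{1}{12}
E[X²] = \frac{1}{12} + (\frac{1}{2})²
= \frac{1}{3}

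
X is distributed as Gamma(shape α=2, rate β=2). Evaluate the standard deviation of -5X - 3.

For X ~ Gamma(shape α=2, rate β=2):
Var(X) = \frac{1}{2}
SD(X) = √(Var(X)) = √(\frac{1}{2}) = \frac{\sqrt{2}}{2}
SD(-5X - 3) = |-5| × SD(X) = 5 × \frac{\sqrt{2}}{2} = \frac{5 \sqrt{2}}{2}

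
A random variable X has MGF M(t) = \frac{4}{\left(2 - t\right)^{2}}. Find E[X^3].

To find E[X^3], compute M^(3)(0):
M^(1)(t) = \frac{8}{\left(2 - t\right)^{3}}
M^(2)(t) = \frac{24}{\left(2 - t\right)^{4}}
M^(3)(t) = \frac{96}{\left(2 - t\right)^{5}}
M^(3)(0) = 3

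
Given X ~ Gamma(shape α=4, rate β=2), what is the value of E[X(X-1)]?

E[X(X-1)] = E[X² - X] = E[X²] - E[X]
E[X] = 2
E[X²] = Var(X) + (E[X])² = 1 + (2)² = 5
E[X(X-1)] = 5 - 2 = 3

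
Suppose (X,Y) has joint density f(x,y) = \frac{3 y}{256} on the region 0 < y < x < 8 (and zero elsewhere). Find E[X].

f_X(x) = ∫_0^x \frac{3 y}{256} dy = \frac{3 x^{2}}{512}
E[X] = ∫_0^8 x × (\frac{3 x^{2}}{512}) dx = 6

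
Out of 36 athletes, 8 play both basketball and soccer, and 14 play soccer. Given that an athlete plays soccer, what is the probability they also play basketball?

P(A ∩ B) = 8/36 = 2/9
P(B) = 14/36 = 7/18
P(A|B) = P(A ∩ B) / P(B) = (2/9) / (7/18) = 4/7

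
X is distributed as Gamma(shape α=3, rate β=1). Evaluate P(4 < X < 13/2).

P(4 < X < 13/2) = ∫_{4}^{13/2} f(x) dx
where f(x) = \frac{x^{2} e^{- x}}{2}
= - \frac{229}{8 e^{\frac{13}{2}}} + \frac{13}{e^{4}}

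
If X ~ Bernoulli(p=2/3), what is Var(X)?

For X ~ Bernoulli(p=2/3):
Var(X) = \frac{2}{9}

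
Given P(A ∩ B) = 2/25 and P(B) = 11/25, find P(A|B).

P(A|B) = P(A ∩ B) / P(B)
= (2/25) / (11/25)
= 2/11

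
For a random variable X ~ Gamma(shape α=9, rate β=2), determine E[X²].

Using the identity E[X²] = Var(X) + (E[X])²:
E[X] = \frac{9}{2}
Var(X) = \frac{9}{4}
E[X²] = \frac{9}{4} + (\frac{9}{2})²
= \frac{45}{2}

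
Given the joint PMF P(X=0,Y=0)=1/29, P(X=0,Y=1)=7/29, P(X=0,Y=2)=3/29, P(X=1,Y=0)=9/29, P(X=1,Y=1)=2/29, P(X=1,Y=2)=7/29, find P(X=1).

P(X=1) = P(X=1,Y=0) + P(X=1,Y=1) + P(X=1,Y=2)
= 9/29 + 2/29 + 7/29
= 18/29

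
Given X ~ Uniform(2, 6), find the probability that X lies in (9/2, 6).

P(9/2 < X < 6) = ∫_{9/2}^{6} f(x) dx
where f(x) = \frac{1}{4}
= \frac{3}{8}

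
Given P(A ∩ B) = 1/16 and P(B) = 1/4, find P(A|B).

P(A|B) = P(A ∩ B) / P(B)
= (1/16) / (1/4)
= 1/4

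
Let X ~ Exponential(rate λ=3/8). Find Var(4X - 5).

For X ~ Exponential(rate λ=3/8):
Var(X) = \frac{64}{9}
Var(4X - 5) = (4)² × Var(X) = 16 × \frac{64}{9} = \frac{1024}{9}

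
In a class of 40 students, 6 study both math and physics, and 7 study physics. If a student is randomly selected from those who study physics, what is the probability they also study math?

P(A ∩ B) = 6/40 = 3/20
P(B) = 7/40
P(A|B) = P(A ∩ B) / P(B) = (3/20) / (7/40) = 6/7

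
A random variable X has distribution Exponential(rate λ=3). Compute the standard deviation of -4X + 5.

For X ~ Exponential(rate λ=3):
Var(X) = \frac{1}{9}
SD(X) = √(Var(X)) = √(\frac{1}{9}) = \frac{1}{3}
SD(-4X + 5) = |-4| × SD(X) = 4 × \frac{1}{3} = \frac{4}{3}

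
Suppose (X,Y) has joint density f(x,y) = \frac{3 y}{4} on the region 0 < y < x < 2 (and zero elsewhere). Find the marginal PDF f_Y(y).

f_Y(y) = ∫_y^2 \frac{3 y}{4} dx = \frac{3 y \left(2 - y\right)}{4}
for 0 < y < 2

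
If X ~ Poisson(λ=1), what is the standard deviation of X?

For X ~ Poisson(λ=1):
Var(X) = 1
SD(X) = √(Var(X)) = √(1) = 1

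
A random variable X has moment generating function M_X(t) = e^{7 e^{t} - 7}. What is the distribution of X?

The MGF M(t) = e^{7 e^{t} - 7} is the standard form for the Poisson distribution.
Comparing with the known MGF formula identifies: Poisson(λ=7)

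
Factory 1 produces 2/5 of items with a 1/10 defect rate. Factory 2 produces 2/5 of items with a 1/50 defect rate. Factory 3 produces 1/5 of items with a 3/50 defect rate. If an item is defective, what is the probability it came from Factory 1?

Using Bayes' theorem:
P(F1) = 2/5, P(D|F1) = 1/10
P(F2) = 2/5, P(D|F2) = 1/50
P(F3) = 1/5, P(D|F3) = 3/50
P(D) = P(D|F1)P(F1) + P(D|F2)P(F2) + P(D|F3)P(F3)
     = \frac{3}{50}
P(F1|D) = P(D|F1)P(F1) / P(D)
= \frac{2}{3}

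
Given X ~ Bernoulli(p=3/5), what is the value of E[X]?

For X ~ Bernoulli(p=3/5), the expected value is:
E[X] = \frac{3}{5}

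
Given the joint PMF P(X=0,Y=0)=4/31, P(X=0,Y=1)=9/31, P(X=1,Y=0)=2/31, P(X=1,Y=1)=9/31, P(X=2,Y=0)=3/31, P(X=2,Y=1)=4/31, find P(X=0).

P(X=0) = P(X=0,Y=0) + P(X=0,Y=1)
= 4/31 + 9/31
= 13/31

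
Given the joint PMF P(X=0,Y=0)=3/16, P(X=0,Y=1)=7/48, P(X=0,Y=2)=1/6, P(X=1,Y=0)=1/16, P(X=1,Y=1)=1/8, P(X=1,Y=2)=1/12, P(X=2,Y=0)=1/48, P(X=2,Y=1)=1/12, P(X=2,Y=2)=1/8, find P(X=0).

P(X=0) = P(X=0,Y=0) + P(X=0,Y=1) + P(X=0,Y=2)
= 3/16 + 7/48 + 1/6
= 1/2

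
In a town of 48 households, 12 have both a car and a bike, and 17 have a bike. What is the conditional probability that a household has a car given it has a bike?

P(A ∩ B) = 12/48 = 1/4
P(B) = 17/48
P(A|B) = P(A ∩ B) / P(B) = (1/4) / (17/48) = 12/17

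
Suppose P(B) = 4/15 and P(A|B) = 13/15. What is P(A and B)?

By definition, P(A|B) = P(A ∩ B) / P(B)
So P(A ∩ B) = P(A|B) × P(B)
= 13/15 × 4/15
= 52/225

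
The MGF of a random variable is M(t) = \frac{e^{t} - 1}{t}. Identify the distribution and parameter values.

The MGF M(t) = \frac{e^{t} - 1}{t} is the standard form for the Uniform distribution.
Comparing with the known MGF formula identifies: Uniform(0, 1)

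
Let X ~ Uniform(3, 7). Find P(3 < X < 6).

P(3 < X < 6) = ∫_{3}^{6} f(x) dx
where f(x) = \frac{1}{4}
= \frac{3}{4}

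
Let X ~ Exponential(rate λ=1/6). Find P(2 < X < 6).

P(2 < X < 6) = ∫_{2}^{6} f(x) dx
where f(x) = \frac{e^{- \frac{x}{6}}}{6}
= - \frac{1}{e} + e^{- \frac{1}{3}}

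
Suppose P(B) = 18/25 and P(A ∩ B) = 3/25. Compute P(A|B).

P(A|B) = P(A ∩ B) / P(B)
= (3/25) / (18/25)
= 1/6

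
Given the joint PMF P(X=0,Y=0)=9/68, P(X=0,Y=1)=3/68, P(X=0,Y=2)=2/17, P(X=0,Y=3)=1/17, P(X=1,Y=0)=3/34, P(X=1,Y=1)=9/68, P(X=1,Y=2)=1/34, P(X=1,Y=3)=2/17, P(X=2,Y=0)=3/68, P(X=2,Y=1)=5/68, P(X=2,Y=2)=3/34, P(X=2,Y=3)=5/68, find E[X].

First find marginal of X:
P(X=0) = 6/17
P(X=1) = 25/68
P(X=2) = 19/68
E[X] = 0 × 6/17 + 1 × 25/68 + 2 × 19/68 = 63/68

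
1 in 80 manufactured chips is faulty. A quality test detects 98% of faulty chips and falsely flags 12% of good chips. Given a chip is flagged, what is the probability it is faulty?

Let D = the rare event, + = positive/flagged.
P(D) = 1/80
P(+|D) = 98/100 = 49/50
P(+|D') = 12/100 = 3/25
P(+) = P(+|D)P(D) + P(+|D')P(D')
     = \frac{49}{50} × \frac{1}{80} + \frac{3}{25} × \frac{79}{80}
     = \frac{523}{4000}
P(D|+) = P(+|D)P(D)/P(+) = \frac{49}{523}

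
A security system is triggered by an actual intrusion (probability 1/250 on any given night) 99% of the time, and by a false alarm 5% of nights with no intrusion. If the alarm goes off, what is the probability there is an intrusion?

Let D = the rare event, + = positive/flagged.
P(D) = 1/250
P(+|D) = 99/100
P(+|D') = 5/100 = 1/20
P(+) = P(+|D)P(D) + P(+|D')P(D')
     = \frac{99}{100} × \frac{1}{250} + \frac{1}{20} × \frac{249}{250}
     = \frac{168}{3125}
P(D|+) = P(+|D)P(D)/P(+) = \frac{33}{448}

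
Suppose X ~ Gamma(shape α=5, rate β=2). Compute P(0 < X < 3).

P(0 < X < 3) = ∫_{0}^{3} f(x) dx
where f(x) = \frac{4 x^{4} e^{- 2 x}}{3}
= 1 - \frac{115}{e^{6}}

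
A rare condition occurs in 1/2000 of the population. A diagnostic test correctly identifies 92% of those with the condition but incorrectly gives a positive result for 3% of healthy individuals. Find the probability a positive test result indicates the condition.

Let D = the rare event, + = positive/flagged.
P(D) = 1/2000
P(+|D) = 92/100 = 23/25
P(+|D') = 3/100
P(+) = P(+|D)P(D) + P(+|D')P(D')
     = \frac{23}{25} × \frac{1}{2000} + \frac{3}{100} × \frac{1999}{2000}
     = \frac{6089}{200000}
P(D|+) = P(+|D)P(D)/P(+) = \frac{92}{6089}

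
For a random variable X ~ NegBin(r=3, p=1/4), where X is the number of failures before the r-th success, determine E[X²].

Using the identity E[X²] = Var(X) + (E[X])²:
E[X] = 9
Var(X) = 36
E[X²] = 36 + (9)²
= 117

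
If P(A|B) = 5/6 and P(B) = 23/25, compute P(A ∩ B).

By definition, P(A|B) = P(A ∩ B) / P(B)
So P(A ∩ B) = P(A|B) × P(B)
= 5/6 × 23/25
= 23/30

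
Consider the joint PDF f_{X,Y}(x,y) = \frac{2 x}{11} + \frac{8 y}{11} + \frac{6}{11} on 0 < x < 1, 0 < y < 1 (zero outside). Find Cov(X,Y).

E[XY] = ∫∫ xy × f(x,y) dx dy = \frac{19}{66}
E[X] = \frac{17}{33}
E[Y] = \frac{37}{66}
Cov(X,Y) = E[XY] - E[X]E[Y] = - \frac{1}{1089}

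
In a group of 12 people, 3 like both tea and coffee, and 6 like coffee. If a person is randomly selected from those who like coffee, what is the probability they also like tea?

P(A ∩ B) = 3/12 = 1/4
P(B) = 6/12 = 1/2
P(A|B) = P(A ∩ B) / P(B) = (1/4) / (1/2) = 1/2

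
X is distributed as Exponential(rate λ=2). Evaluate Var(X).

For X ~ Exponential(rate λ=2):
Var(X) = \frac{1}{4}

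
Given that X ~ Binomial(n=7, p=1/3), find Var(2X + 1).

For X ~ Binomial(n=7, p=1/3):
Var(X) = \frac{14}{9}
Var(2X + 1) = (2)² × Var(X) = 4 × \frac{14}{9} = \frac{56}{9}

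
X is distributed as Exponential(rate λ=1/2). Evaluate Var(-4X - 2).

For X ~ Exponential(rate λ=1/2):
Var(X) = 4
Var(-4X - 2) = (-4)² × Var(X) = 16 × 4 = 64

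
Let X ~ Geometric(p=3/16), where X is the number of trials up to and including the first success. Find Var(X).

For X ~ Geometric(p=3/16), where X is the number of trials up to and including the first success:
Var(X) = \frac{208}{9}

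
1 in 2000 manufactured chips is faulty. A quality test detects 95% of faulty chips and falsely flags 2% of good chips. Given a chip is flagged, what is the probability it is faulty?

Let D = the rare event, + = positive/flagged.
P(D) = 1/2000
P(+|D) = 95/100 = 19/20
P(+|D') = 2/100 = 1/50
P(+) = P(+|D)P(D) + P(+|D')P(D')
     = \frac{19}{20} × \frac{1}{2000} + \frac{1}{50} × \frac{1999}{2000}
     = \frac{4093}{200000}
P(D|+) = P(+|D)P(D)/P(+) = \frac{95}{4093}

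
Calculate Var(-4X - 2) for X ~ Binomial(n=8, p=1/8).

For X ~ Binomial(n=8, p=1/8):
Var(X) = \frac{7}{8}
Var(-4X - 2) = (-4)² × Var(X) = 16 × \frac{7}{8} = 14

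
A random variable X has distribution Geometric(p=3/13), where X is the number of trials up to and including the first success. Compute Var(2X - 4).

For X ~ Geometric(p=3/13), where X is the number of trials up to and including the first success:
Var(X) = \frac{130}{9}
Var(2X - 4) = (2)² × Var(X) = 4 × \frac{130}{9} = \frac{520}{9}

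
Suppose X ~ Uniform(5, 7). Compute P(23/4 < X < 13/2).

P(23/4 < X < 13/2) = ∫_{23/4}^{13/2} f(x) dx
where f(x) = \frac{1}{2}
= \frac{3}{8}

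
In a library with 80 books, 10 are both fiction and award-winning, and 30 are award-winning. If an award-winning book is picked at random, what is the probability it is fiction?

P(A ∩ B) = 10/80 = 1/8
P(B) = 30/80 = 3/8
P(A|B) = P(A ∩ B) / P(B) = (1/8) / (3/8) = 1/3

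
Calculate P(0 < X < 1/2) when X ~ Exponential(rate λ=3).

P(0 < X < 1/2) = ∫_{0}^{1/2} f(x) dx
where f(x) = 3 e^{- 3 x}
= 1 - e^{- \frac{3}{2}}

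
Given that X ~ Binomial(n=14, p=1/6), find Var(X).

For X ~ Binomial(n=14, p=1/6):
Var(X) = \frac{35}{18}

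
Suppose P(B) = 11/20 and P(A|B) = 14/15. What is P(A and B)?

By definition, P(A|B) = P(A ∩ B) / P(B)
So P(A ∩ B) = P(A|B) × P(B)
= 14/15 × 11/20
= 77/150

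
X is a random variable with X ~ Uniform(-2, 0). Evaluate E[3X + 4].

For X ~ Uniform(-2, 0):
E[X] = -1
E[3X + 4] = 3 × E[X] + 4 = 1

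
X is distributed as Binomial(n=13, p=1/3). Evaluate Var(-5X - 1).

For X ~ Binomial(n=13, p=1/3):
Var(X) = \frac{26}{9}
Var(-5X - 1) = (-5)² × Var(X) = 25 × \frac{26}{9} = \frac{650}{9}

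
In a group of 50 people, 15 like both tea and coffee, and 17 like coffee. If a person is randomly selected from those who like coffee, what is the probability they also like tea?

P(A ∩ B) = 15/50 = 3/10
P(B) = 17/50
P(A|B) = P(A ∩ B) / P(B) = (3/10) / (17/50) = 15/17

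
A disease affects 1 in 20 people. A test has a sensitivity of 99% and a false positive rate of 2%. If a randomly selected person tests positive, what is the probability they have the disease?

Let D = the rare event, + = positive/flagged.
P(D) = 1/20
P(+|D) = 99/100
P(+|D') = 2/100 = 1/50
P(+) = P(+|D)P(D) + P(+|D')P(D')
     = \frac{99}{100} × \frac{1}{20} + \frac{1}{50} × \frac{19}{20}
     = \frac{137}{2000}
P(D|+) = P(+|D)P(D)/P(+) = \frac{99}{137}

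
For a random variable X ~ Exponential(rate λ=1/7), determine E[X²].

Using the identity E[X²] = Var(X) + (E[X])²:
E[X] = 7
Var(X) = 49
E[X²] = 49 + (7)²
= 98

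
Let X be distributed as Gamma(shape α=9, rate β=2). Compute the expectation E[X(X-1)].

E[X(X-1)] = E[X² - X] = E[X²] - E[X]
E[X] = \frac{9}{2}
E[X²] = Var(X) + (E[X])² = \frac{9}{4} + (\frac{9}{2})² = \frac{45}{2}
E[X(X-1)] = \frac{45}{2} - \frac{9}{2} = 18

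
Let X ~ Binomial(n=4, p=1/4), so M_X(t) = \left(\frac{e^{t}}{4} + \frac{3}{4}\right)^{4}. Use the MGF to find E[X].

To find E[X], compute M^(1)(0):
M^(1)(t) = \left(\frac{e^{t}}{4} + \frac{3}{4}\right)^{3} e^{t}
M^(1)(0) = 1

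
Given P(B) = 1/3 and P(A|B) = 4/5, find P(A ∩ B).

By definition, P(A|B) = P(A ∩ B) / P(B)
So P(A ∩ B) = P(A|B) × P(B)
= 4/5 × 1/3
= 4/15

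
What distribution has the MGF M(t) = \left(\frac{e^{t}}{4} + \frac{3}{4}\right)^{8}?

The MGF M(t) = \left(\frac{e^{t}}{4} + \frac{3}{4}\right)^{8} is the standard form for the Binomial distribution.
Comparing with the known MGF formula identifies: Binomial(n=8, p=1/4)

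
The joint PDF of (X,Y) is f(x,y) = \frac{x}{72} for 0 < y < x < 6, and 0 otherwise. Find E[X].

f_X(x) = ∫_0^x \frac{x}{72} dy = \frac{x^{2}}{72}
E[X] = ∫_0^6 x × (\frac{x^{2}}{72}) dx = \frac{9}{2}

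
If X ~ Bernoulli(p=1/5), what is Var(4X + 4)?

For X ~ Bernoulli(p=1/5):
Var(X) = \frac{4}{25}
Var(4X + 4) = (4)² × Var(X) = 16 × \frac{4}{25} = \frac{64}{25}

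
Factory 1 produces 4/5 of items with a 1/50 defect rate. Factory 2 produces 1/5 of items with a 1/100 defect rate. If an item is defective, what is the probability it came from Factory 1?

Using Bayes' theorem:
P(F1) = 4/5, P(D|F1) = 1/50
P(F2) = 1/5, P(D|F2) = 1/100
P(D) = P(D|F1)P(F1) + P(D|F2)P(F2)
     = \frac{9}{500}
P(F1|D) = P(D|F1)P(F1) / P(D)
= \frac{8}{9}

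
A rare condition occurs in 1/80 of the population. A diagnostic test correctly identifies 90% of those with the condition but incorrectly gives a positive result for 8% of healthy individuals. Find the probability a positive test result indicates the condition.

Let D = the rare event, + = positive/flagged.
P(D) = 1/80
P(+|D) = 90/100 = 9/10
P(+|D') = 8/100 = 2/25
P(+) = P(+|D)P(D) + P(+|D')P(D')
     = \frac{9}{10} × \frac{1}{80} + \frac{2}{25} × \frac{79}{80}
     = \frac{361}{4000}
P(D|+) = P(+|D)P(D)/P(+) = \frac{45}{361}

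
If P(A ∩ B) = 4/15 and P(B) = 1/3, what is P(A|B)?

P(A|B) = P(A ∩ B) / P(B)
= (4/15) / (1/3)
= 4/5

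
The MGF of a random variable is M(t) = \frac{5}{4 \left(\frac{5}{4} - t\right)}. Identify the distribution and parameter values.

The MGF M(t) = \frac{5}{4 \left(\frac{5}{4} - t\right)} is the standard form for the Exponential distribution.
Comparing with the known MGF formula identifies: Exponential(rate λ=5/4)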